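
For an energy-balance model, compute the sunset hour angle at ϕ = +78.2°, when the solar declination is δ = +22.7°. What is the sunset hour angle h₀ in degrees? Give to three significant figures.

h₀ = 180°

Sunrise equation: cos h₀ = −tan ϕ · tan δ = -2.0023 ≤ −1, so the Sun never sets (polar day) and h₀ = π.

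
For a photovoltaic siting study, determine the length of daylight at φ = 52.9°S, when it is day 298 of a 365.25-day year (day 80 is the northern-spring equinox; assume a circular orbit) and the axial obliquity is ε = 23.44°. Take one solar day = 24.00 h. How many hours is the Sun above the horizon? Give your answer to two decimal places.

14.40 h

Solar longitude: λ_s = 360° × (298 − 80)/365.25 = 214.867°.
sin δ = sin 23.44° × sin 214.867° = -0.22740, so δ = -13.144°.
cos H₀ = −tan φ · tan δ = −tan(-52.9°) × tan(-13.144°) = -0.3088, so H₀ = 1.8847 rad = 107.99°.
Daylight = 2H₀/(2π) × 24.00 h = (1.8847/π) × 24.00 = 14.40 h.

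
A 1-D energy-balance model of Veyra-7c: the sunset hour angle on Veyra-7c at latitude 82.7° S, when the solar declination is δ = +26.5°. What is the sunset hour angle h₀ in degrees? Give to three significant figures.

h₀ = 0.00°

cos h₀ = −tan ϕ · tan δ = 3.8920 ≥ 1, so the host star never rises (polar night) and h₀ = 0.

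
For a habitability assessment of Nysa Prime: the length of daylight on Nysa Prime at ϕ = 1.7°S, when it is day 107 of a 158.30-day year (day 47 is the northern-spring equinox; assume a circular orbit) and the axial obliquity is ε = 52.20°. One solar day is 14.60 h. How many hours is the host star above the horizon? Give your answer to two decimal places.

7.21 h

Solar longitude: L_s = 360° × (107 − 47)/158.30 = 136.450°.
sin δ = sin 52.20° × sin 136.450° = 0.54441, so δ = +32.984°.
cos h₀ = −tan ϕ · tan δ = −tan(-1.7°) × tan(+32.984°) = 0.0193, so h₀ = 1.5515 rad = 88.90°.
Daylight = 2h₀/(2π) × 14.60 h = (1.5515/π) × 14.60 = 7.21 h.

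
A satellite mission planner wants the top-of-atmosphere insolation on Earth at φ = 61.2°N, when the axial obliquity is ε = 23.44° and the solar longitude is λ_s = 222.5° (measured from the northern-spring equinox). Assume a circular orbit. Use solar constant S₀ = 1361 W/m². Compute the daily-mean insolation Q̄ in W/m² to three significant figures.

Q̄ ≈ 67.3 W/m²

Solar declination: sin δ = sin ε · sin λ_s = sin 23.44° × sin 222.5° = -0.26874, so δ = -15.589°.
cos H₀ = −tan(+61.2°) tan(-15.589°) = 0.5075, H₀ = 1.0385 rad.
Bracket: H₀ sin φ sin δ + cos φ cos δ sin H₀ = 1.0385×0.87631×-0.26874 + 0.48175×0.96321×0.86165 = -0.244566 + 0.399828 = 0.155262.
Q̄ = (S₀/π) × [bracket] = (1361/π) × 0.155262 = 67.26 W/m².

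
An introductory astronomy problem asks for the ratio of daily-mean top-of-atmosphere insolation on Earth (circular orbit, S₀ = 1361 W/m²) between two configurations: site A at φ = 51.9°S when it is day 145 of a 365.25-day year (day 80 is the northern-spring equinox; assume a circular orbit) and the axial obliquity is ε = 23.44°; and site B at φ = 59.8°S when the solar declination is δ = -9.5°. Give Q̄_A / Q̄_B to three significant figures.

Q̄_A / Q̄_B ≈ 0.276

— Configuration A (φ=-51.9°):
Solar longitude: λ_s = 360° × (145 − 80)/365.25 = 64.066°.
sin δ = sin 23.44° × sin 64.066° = 0.35773, so δ = +20.961°.
cos H₀ = −tan(-51.9°) tan(+20.961°) = 0.4886, H₀ = 1.0604 rad.
Bracket: H₀ sin φ sin δ + cos φ cos δ sin H₀ = 1.0604×-0.78694×0.35773 + 0.61704×0.93383×0.87253 = -0.298515 + 0.502761 = 0.204246.
Q̄ = (S₀/π) × [bracket] = (1361/π) × 0.204246 = 88.483 W/m².
— Configuration B (φ=-59.8°):
cos H₀ = −tan(-59.8°) tan(-9.500°) = -0.2875, H₀ = 1.8624 rad.
Bracket: H₀ sin φ sin δ + cos φ cos δ sin H₀ = 1.8624×-0.86427×-0.16505 + 0.50302×0.98629×0.95777 = 0.265667 + 0.475172 = 0.740839.
Q̄ = (S₀/π) × [bracket] = (1361/π) × 0.740839 = 320.95 W/m².
Ratio Q̄_A / Q̄_B = 88.483 / 320.95 = 0.2757.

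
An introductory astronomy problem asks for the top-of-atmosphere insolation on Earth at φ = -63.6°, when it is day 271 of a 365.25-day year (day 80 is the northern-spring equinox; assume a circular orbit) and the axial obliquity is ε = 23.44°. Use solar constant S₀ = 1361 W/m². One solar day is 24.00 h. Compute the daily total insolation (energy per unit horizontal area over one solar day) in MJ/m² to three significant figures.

19.7 MJ/m²

Solar longitude: λ_s = 360° × (271 − 80)/365.25 = 188.255°.
sin δ = sin 23.44° × sin 188.255° = -0.05711, so δ = -3.274°.
cos H₀ = −tan(-63.6°) tan(-3.274°) = -0.1152, H₀ = 1.6863 rad.
Bracket: H₀ sin φ sin δ + cos φ cos δ sin H₀ = 1.6863×-0.89571×-0.05711 + 0.44464×0.99837×0.99334 = 0.086261 + 0.440959 = 0.527220.
Q̄ = (S₀/π) × [bracket] = (1361/π) × 0.527220 = 228.40 W/m².
Daily total = Q̄ × 24.00 h × 3600 s/h = 228.40 × 24.00 × 3600 / 10⁶ = 19.73 MJ/m².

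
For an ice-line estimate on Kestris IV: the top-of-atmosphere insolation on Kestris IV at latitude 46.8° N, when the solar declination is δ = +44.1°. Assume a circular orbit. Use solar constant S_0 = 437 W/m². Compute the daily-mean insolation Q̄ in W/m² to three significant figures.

cos h₀ = −tan(+46.8°) tan(+44.100°) = -1.0320 ≤ −1 ⇒ polar day, h₀ = π.
Bracket: h₀ sin ϕ sin δ + cos ϕ cos δ sin h₀ = 3.1416×0.72897×0.69591 + 0.68455×0.71813×0.00000 = 1.593726 + 0.000000 = 1.593726.
Q̄ = (S_0/π) × [bracket] = (437/π) × 1.593726 = 221.7 W/m².

Q̄ ≈ 222 W/m²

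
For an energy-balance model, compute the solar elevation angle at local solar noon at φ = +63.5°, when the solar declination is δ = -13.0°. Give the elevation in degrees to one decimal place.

13.5°

At local noon the hour angle is zero, so the zenith angle equals |φ − δ| = |+63.5° − (-13.000°)| = 76.500°.
Elevation = 90° − 76.500° = 13.5°.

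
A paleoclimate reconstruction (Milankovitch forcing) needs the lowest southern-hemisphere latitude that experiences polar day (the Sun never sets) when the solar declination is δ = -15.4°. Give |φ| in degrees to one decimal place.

Polar day requires cos H₀ = −tan φ tan δ ≤ −1, i.e. tan φ tan δ ≥ 1.
The boundary is |tan φ| · |tan δ| = 1, so |φ| = 90° − |δ| = 90° − 15.4° = 74.6° in the southern hemisphere.

|φ| = 74.6°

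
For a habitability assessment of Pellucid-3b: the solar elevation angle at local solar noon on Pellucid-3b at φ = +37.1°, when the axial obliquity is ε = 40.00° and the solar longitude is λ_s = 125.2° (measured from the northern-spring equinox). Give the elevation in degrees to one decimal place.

Solar declination: sin δ = sin ε · sin λ_s = sin 40.00° × sin 125.2° = 0.52525, so δ = +31.685°.
At local noon the hour angle is zero, so the zenith angle equals |φ − δ| = |+37.1° − (+31.685°)| = 5.415°.
Elevation = 90° − 5.415° = 84.6°.

84.6°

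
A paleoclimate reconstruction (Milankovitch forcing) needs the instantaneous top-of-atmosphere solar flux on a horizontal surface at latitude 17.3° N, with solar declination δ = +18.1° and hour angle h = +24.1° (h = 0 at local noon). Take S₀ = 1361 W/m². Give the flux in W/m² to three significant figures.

1.25e+03 W/m²

cos θ_z = sin φ sin δ + cos φ cos δ cos h = 0.092387 + 0.828411 = 0.920798.
Flux = S₀ · cos θ_z = 1361 × 0.920798 = 1253 W/m².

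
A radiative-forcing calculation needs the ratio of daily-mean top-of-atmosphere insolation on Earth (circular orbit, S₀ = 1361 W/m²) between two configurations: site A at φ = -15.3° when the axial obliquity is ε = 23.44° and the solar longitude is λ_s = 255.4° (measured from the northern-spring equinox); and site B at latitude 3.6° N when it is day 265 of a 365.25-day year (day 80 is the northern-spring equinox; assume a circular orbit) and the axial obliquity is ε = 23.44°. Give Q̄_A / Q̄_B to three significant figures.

— Configuration A (φ=-15.3°):
Solar declination: sin δ = sin ε · sin λ_s = sin 23.44° × sin 255.4° = -0.38494, so δ = -22.640°.
cos H₀ = −tan(-15.3°) tan(-22.640°) = -0.1141, H₀ = 1.6851 rad.
Bracket: H₀ sin φ sin δ + cos φ cos δ sin H₀ = 1.6851×-0.26387×-0.38494 + 0.96456×0.92294×0.99347 = 0.171163 + 0.884418 = 1.055581.
Q̄ = (S₀/π) × [bracket] = (1361/π) × 1.055581 = 457.30 W/m².
— Configuration B (φ=+3.6°):
Solar longitude: λ_s = 360° × (265 − 80)/365.25 = 182.341°.
sin δ = sin 23.44° × sin 182.341° = -0.01625, so δ = -0.931°.
cos H₀ = −tan(+3.6°) tan(-0.931°) = 0.0010, H₀ = 1.5698 rad.
Bracket: H₀ sin φ sin δ + cos φ cos δ sin H₀ = 1.5698×0.06279×-0.01625 + 0.99803×0.99987×1.00000 = -0.001602 + 0.997900 = 0.996298.
Q̄ = (S₀/π) × [bracket] = (1361/π) × 0.996298 = 431.62 W/m².
Ratio Q̄_A / Q̄_B = 457.30 / 431.62 = 1.059.

Q̄_A / Q̄_B ≈ 1.06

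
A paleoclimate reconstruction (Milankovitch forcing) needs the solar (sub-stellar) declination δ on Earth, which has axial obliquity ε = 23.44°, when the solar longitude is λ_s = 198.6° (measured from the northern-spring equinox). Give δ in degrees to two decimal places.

sin δ = sin ε · sin λ_s = sin 23.44° × sin 198.6° = -0.126878.
δ = arcsin(-0.126878) = -7.29°.

δ = -7.29°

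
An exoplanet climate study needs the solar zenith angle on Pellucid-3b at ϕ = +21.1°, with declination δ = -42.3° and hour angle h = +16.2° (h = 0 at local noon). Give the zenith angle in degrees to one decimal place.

θ_z = 65.1°

cos θ_z = sin ϕ sin δ + cos ϕ cos δ cos h = -0.242282 + 0.662642 = 0.420360.
θ_z = arccos(0.420360) = 65.1°.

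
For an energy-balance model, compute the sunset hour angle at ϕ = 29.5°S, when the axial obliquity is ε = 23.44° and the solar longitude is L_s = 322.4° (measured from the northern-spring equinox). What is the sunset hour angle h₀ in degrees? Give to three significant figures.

h₀ = 98.1°

Solar declination: sin δ = sin ε · sin L_s = sin 23.44° × sin 322.4° = -0.24271, so δ = -14.046°.
cos h₀ = −tan ϕ · tan δ = −tan(-29.5°) × tan(-14.046°) = -0.1416, so h₀ = 1.7128 rad = 98.14°.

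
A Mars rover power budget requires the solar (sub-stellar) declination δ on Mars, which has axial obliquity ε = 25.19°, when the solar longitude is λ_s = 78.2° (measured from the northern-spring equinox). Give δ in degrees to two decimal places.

sin δ = sin ε · sin λ_s = sin 25.19° × sin 78.2° = 0.416627.
δ = arcsin(0.416627) = +24.62°.

δ = +24.62°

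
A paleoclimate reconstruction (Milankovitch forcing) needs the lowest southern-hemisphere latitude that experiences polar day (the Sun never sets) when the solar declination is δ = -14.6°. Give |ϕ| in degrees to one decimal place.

Polar day requires cos h₀ = −tan ϕ tan δ ≤ −1, i.e. tan ϕ tan δ ≥ 1.
The boundary is |tan ϕ| · |tan δ| = 1, so |ϕ| = 90° − |δ| = 90° − 14.6° = 75.4° in the southern hemisphere.

|ϕ| = 75.4°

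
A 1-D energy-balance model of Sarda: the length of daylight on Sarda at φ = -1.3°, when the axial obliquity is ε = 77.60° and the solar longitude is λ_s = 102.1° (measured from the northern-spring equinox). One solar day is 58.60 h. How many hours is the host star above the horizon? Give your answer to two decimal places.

Solar declination: sin δ = sin ε · sin λ_s = sin 77.60° × sin 102.1° = 0.95497, so δ = +72.741°.
cos H₀ = −tan φ · tan δ = −tan(-1.3°) × tan(+72.741°) = 0.0730, so H₀ = 1.4977 rad = 85.81°.
Daylight = 2H₀/(2π) × 58.60 h = (1.4977/π) × 58.60 = 27.94 h.

27.94 h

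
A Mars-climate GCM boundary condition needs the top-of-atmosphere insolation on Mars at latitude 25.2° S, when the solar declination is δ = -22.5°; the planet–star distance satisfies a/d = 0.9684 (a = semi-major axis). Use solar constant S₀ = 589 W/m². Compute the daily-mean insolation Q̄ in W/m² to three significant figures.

Q̄ ≈ 195 W/m²

cos H₀ = −tan(-25.2°) tan(-22.500°) = -0.1949, H₀ = 1.7670 rad.
Bracket: H₀ sin φ sin δ + cos φ cos δ sin H₀ = 1.7670×-0.42578×-0.38268 + 0.90483×0.92388×0.98082 = 0.287911 + 0.819921 = 1.107832.
Inverse-square distance factor (a/d)² = 0.9684² = 0.937799.
Q̄ = (S₀/π) × 0.937799 × [bracket] = (589/π) × 0.937799 × 1.107832 = 194.8 W/m².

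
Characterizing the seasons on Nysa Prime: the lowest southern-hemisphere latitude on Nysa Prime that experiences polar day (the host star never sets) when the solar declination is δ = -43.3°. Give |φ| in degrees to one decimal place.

Polar day requires cos H₀ = −tan φ tan δ ≤ −1, i.e. tan φ tan δ ≥ 1.
The boundary is |tan φ| · |tan δ| = 1, so |φ| = 90° − |δ| = 90° − 43.3° = 46.7° in the southern hemisphere.

|φ| = 46.7°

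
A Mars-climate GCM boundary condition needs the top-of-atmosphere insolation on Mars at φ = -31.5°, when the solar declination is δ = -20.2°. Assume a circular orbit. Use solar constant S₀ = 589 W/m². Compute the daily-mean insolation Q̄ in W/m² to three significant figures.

cos H₀ = −tan(-31.5°) tan(-20.200°) = -0.2255, H₀ = 1.7982 rad.
Bracket: H₀ sin φ sin δ + cos φ cos δ sin H₀ = 1.7982×-0.52250×-0.34530 + 0.85264×0.93849×0.97425 = 0.324430 + 0.779589 = 1.104019.
Q̄ = (S₀/π) × [bracket] = (589/π) × 1.104019 = 207.0 W/m².

Q̄ ≈ 207 W/m²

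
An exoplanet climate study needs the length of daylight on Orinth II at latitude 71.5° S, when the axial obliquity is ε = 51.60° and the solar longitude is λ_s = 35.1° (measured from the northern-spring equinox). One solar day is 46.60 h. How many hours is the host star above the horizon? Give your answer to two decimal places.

Solar declination: sin δ = sin ε · sin λ_s = sin 51.60° × sin 35.1° = 0.45063, so δ = +26.784°.
cos H₀ = −tan φ · tan δ = 1.5086 ≥ 1, so the host star never rises (polar night) and H₀ = 0.
Daylight = 2H₀/(2π) × 46.60 h = (0.0000/π) × 46.60 = 0.00 h.

0.00 h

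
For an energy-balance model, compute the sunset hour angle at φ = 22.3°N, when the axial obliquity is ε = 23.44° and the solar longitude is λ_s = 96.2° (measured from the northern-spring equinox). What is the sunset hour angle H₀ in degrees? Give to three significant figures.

Solar declination: sin δ = sin ε · sin λ_s = sin 23.44° × sin 96.2° = 0.39546, so δ = +23.295°.
cos H₀ = −tan φ · tan δ = −tan(+22.3°) × tan(+23.295°) = -0.1766, so H₀ = 1.7483 rad = 100.17°.

H₀ = 100°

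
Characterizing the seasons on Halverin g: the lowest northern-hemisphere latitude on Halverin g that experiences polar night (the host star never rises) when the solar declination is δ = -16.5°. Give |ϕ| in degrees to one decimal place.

Polar night requires cos h₀ = −tan ϕ tan δ ≥ 1, i.e. tan ϕ tan δ ≤ −1.
The boundary is |tan ϕ| · |tan δ| = 1, so |ϕ| = 90° − |δ| = 90° − 16.5° = 73.5° in the northern hemisphere.

|ϕ| = 73.5°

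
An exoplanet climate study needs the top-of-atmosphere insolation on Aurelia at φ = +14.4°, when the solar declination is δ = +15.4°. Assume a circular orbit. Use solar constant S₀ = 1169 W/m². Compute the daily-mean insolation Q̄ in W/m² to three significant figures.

cos H₀ = −tan(+14.4°) tan(+15.400°) = -0.0707, H₀ = 1.6416 rad.
Bracket: H₀ sin φ sin δ + cos φ cos δ sin H₀ = 1.6416×0.24869×0.26556 + 0.96858×0.96410×0.99750 = 0.108415 + 0.931473 = 1.039888.
Q̄ = (S₀/π) × [bracket] = (1169/π) × 1.039888 = 386.9 W/m².

Q̄ ≈ 387 W/m²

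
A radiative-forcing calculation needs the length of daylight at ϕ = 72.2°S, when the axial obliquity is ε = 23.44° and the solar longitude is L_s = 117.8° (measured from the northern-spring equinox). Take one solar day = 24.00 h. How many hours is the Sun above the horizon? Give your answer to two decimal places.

Solar declination: sin δ = sin ε · sin L_s = sin 23.44° × sin 117.8° = 0.35188, so δ = +20.602°.
cos h₀ = −tan ϕ · tan δ = 1.1708 ≥ 1, so the Sun never rises (polar night) and h₀ = 0.
Daylight = 2h₀/(2π) × 24.00 h = (0.0000/π) × 24.00 = 0.00 h.

0.00 h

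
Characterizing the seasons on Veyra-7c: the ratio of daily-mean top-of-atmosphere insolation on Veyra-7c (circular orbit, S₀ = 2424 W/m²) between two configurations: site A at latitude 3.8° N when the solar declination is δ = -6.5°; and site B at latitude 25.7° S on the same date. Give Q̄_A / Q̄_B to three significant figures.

— Configuration A (φ=+3.8°):
cos H₀ = −tan(+3.8°) tan(-6.500°) = 0.0076, H₀ = 1.5632 rad.
Bracket: H₀ sin φ sin δ + cos φ cos δ sin H₀ = 1.5632×0.06627×-0.11320 + 0.99780×0.99357×0.99997 = -0.011727 + 0.991354 = 0.979627.
Q̄ = (S₀/π) × [bracket] = (2424/π) × 0.979627 = 755.86 W/m².
— Configuration B (φ=-25.7°):
cos H₀ = −tan(-25.7°) tan(-6.500°) = -0.0548, H₀ = 1.6257 rad.
Bracket: H₀ sin φ sin δ + cos φ cos δ sin H₀ = 1.6257×-0.43366×-0.11320 + 0.90108×0.99357×0.99850 = 0.079806 + 0.893943 = 0.973749.
Q̄ = (S₀/π) × [bracket] = (2424/π) × 0.973749 = 751.33 W/m².
Ratio Q̄_A / Q̄_B = 755.86 / 751.33 = 1.006.

Q̄_A / Q̄_B ≈ 1.01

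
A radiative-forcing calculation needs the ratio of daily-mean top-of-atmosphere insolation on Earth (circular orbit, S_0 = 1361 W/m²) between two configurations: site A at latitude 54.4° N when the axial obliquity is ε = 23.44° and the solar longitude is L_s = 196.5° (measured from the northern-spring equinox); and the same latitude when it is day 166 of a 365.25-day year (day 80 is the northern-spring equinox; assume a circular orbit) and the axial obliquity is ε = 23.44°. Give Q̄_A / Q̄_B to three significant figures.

— Configuration A (ϕ=+54.4°):
Solar declination: sin δ = sin ε · sin L_s = sin 23.44° × sin 196.5° = -0.11298, so δ = -6.487°.
cos h₀ = −tan(+54.4°) tan(-6.487°) = 0.1588, h₀ = 1.4113 rad.
Bracket: h₀ sin ϕ sin δ + cos ϕ cos δ sin h₀ = 1.4113×0.81310×-0.11298 + 0.58212×0.99360×0.98731 = -0.129648 + 0.571055 = 0.441407.
Q̄ = (S_0/π) × [bracket] = (1361/π) × 0.441407 = 191.23 W/m².
— Configuration B (ϕ=+54.4°):
Solar longitude: L_s = 360° × (166 − 80)/365.25 = 84.764°.
sin δ = sin 23.44° × sin 84.764° = 0.39613, so δ = +23.336°.
cos h₀ = −tan(+54.4°) tan(+23.336°) = -0.6026, h₀ = 2.2176 rad.
Bracket: h₀ sin ϕ sin δ + cos ϕ cos δ sin h₀ = 2.2176×0.81310×0.39613 + 0.58212×0.91820×0.79804 = 0.714274 + 0.426554 = 1.140828.
Q̄ = (S_0/π) × [bracket] = (1361/π) × 1.140828 = 494.23 W/m².
Ratio Q̄_A / Q̄_B = 191.23 / 494.23 = 0.3869.

Q̄_A / Q̄_B ≈ 0.387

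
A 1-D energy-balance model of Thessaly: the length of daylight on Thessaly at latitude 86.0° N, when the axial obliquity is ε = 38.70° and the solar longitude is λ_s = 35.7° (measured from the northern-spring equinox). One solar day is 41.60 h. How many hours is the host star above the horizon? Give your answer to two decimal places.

Solar declination: sin δ = sin ε · sin λ_s = sin 38.70° × sin 35.7° = 0.36485, so δ = +21.399°.
Sunrise equation: cos H₀ = −tan φ · tan δ = -5.6040 ≤ −1, so the host star never sets (polar day) and H₀ = π.
Daylight = 2H₀/(2π) × 41.60 h = (3.1416/π) × 41.60 = 41.60 h.

41.60 h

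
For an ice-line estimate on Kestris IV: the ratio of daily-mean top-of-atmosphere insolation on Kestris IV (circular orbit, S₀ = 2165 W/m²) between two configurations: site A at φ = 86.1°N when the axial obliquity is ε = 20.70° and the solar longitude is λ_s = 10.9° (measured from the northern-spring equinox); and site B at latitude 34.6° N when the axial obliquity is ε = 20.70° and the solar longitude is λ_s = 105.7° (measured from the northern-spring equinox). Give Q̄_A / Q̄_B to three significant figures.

Q̄_A / Q̄_B ≈ 0.190

— Configuration A (φ=+86.1°):
Solar declination: sin δ = sin ε · sin λ_s = sin 20.70° × sin 10.9° = 0.06684, so δ = +3.833°.
cos H₀ = −tan(+86.1°) tan(+3.833°) = -0.9826, H₀ = 2.9550 rad.
Bracket: H₀ sin φ sin δ + cos φ cos δ sin H₀ = 2.9550×0.99768×0.06684 + 0.06802×0.99776×0.18547 = 0.197054 + 0.012587 = 0.209641.
Q̄ = (S₀/π) × [bracket] = (2165/π) × 0.209641 = 144.47 W/m².
— Configuration B (φ=+34.6°):
Solar declination: sin δ = sin ε · sin λ_s = sin 20.70° × sin 105.7° = 0.34029, so δ = +19.894°.
cos H₀ = −tan(+34.6°) tan(+19.894°) = -0.2496, H₀ = 1.8231 rad.
Bracket: H₀ sin φ sin δ + cos φ cos δ sin H₀ = 1.8231×0.56784×0.34029 + 0.82314×0.94032×0.96834 = 0.352278 + 0.749510 = 1.101788.
Q̄ = (S₀/π) × [bracket] = (2165/π) × 1.101788 = 759.29 W/m².
Ratio Q̄_A / Q̄_B = 144.47 / 759.29 = 0.1903.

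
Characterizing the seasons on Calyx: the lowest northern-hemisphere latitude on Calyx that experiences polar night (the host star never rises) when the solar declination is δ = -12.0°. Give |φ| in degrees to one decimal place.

|φ| = 78.0°

Polar night requires cos H₀ = −tan φ tan δ ≥ 1, i.e. tan φ tan δ ≤ −1.
The boundary is |tan φ| · |tan δ| = 1, so |φ| = 90° − |δ| = 90° − 12.0° = 78.0° in the northern hemisphere.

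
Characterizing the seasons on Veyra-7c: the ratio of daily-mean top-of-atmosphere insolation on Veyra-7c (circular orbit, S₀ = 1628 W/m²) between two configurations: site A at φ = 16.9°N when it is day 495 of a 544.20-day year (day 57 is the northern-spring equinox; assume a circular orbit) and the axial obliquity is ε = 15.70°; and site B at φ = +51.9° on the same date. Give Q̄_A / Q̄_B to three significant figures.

— Configuration A (φ=+16.9°):
Solar longitude: λ_s = 360° × (495 − 57)/544.20 = 289.746°.
sin δ = sin 15.70° × sin 289.746° = -0.25469, so δ = -14.755°.
cos H₀ = −tan(+16.9°) tan(-14.755°) = 0.0800, H₀ = 1.4907 rad.
Bracket: H₀ sin φ sin δ + cos φ cos δ sin H₀ = 1.4907×0.29070×-0.25469 + 0.95681×0.96702×0.99679 = -0.110369 + 0.922284 = 0.811915.
Q̄ = (S₀/π) × [bracket] = (1628/π) × 0.811915 = 420.74 W/m².
— Configuration B (φ=+51.9°):
cos H₀ = −tan(+51.9°) tan(-14.755°) = 0.3359, H₀ = 1.2282 rad.
Bracket: H₀ sin φ sin δ + cos φ cos δ sin H₀ = 1.2282×0.78694×-0.25469 + 0.61704×0.96702×0.94190 = -0.246163 + 0.562022 = 0.315859.
Q̄ = (S₀/π) × [bracket] = (1628/π) × 0.315859 = 163.68 W/m².
Ratio Q̄_A / Q̄_B = 420.74 / 163.68 = 2.571.

Q̄_A / Q̄_B ≈ 2.57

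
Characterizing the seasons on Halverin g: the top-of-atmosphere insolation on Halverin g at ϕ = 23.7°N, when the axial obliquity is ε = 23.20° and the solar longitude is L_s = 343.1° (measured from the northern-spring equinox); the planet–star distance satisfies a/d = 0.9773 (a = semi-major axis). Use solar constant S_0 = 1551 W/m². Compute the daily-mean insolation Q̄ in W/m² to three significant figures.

Solar declination: sin δ = sin ε · sin L_s = sin 23.20° × sin 343.1° = -0.11452, so δ = -6.576°.
cos h₀ = −tan(+23.7°) tan(-6.576°) = 0.0506, h₀ = 1.5202 rad.
Bracket: h₀ sin ϕ sin δ + cos ϕ cos δ sin h₀ = 1.5202×0.40195×-0.11452 + 0.91566×0.99342×0.99872 = -0.069977 + 0.908471 = 0.838494.
Inverse-square distance factor (a/d)² = 0.9773² = 0.955115.
Q̄ = (S_0/π) × 0.955115 × [bracket] = (1551/π) × 0.955115 × 0.838494 = 395.4 W/m².

Q̄ ≈ 395 W/m²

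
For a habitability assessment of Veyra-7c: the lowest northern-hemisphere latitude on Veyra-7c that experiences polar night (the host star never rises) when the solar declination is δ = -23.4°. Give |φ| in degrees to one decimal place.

Polar night requires cos H₀ = −tan φ tan δ ≥ 1, i.e. tan φ tan δ ≤ −1.
The boundary is |tan φ| · |tan δ| = 1, so |φ| = 90° − |δ| = 90° − 23.4° = 66.6° in the northern hemisphere.

|φ| = 66.6°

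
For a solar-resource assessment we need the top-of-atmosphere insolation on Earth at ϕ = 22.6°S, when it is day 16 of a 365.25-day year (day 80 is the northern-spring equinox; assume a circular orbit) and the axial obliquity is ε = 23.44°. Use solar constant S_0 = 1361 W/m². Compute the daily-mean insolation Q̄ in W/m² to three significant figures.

Q̄ ≈ 471 W/m²

Solar longitude: L_s = 360° × (16 − 80)/365.25 = -63.080°, i.e. -63.080° + 360° = 296.920°.
sin δ = sin 23.44° × sin 296.920° = -0.35468, so δ = -20.774°.
cos h₀ = −tan(-22.6°) tan(-20.774°) = -0.1579, h₀ = 1.7294 rad.
Bracket: h₀ sin ϕ sin δ + cos ϕ cos δ sin h₀ = 1.7294×-0.38430×-0.35468 + 0.92321×0.93499×0.98745 = 0.235723 + 0.852359 = 1.088082.
Q̄ = (S_0/π) × [bracket] = (1361/π) × 1.088082 = 471.4 W/m².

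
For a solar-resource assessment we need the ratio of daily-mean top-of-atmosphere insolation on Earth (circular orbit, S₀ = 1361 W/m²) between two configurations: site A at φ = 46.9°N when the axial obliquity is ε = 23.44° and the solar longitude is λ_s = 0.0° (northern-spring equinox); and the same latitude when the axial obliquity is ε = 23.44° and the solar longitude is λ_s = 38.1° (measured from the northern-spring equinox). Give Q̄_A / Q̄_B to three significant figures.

Q̄_A / Q̄_B ≈ 0.706

— Configuration A (φ=+46.9°):
Solar declination: sin δ = sin ε · sin λ_s = sin 23.44° × sin 0.0° = 0.00000, so δ = +0.000°.
cos H₀ = −tan(+46.9°) tan(+0.000°) = -0.0000, H₀ = 1.5708 rad.
Bracket: H₀ sin φ sin δ + cos φ cos δ sin H₀ = 1.5708×0.73016×0.00000 + 0.68327×1.00000×1.00000 = 0.000000 + 0.683270 = 0.683270.
Q̄ = (S₀/π) × [bracket] = (1361/π) × 0.683270 = 296.01 W/m².
— Configuration B (φ=+46.9°):
Solar declination: sin δ = sin ε · sin λ_s = sin 23.44° × sin 38.1° = 0.24545, so δ = +14.208°.
cos H₀ = −tan(+46.9°) tan(+14.208°) = -0.2706, H₀ = 1.8448 rad.
Bracket: H₀ sin φ sin δ + cos φ cos δ sin H₀ = 1.8448×0.73016×0.24545 + 0.68327×0.96941×0.96270 = 0.330621 + 0.637662 = 0.968283.
Q̄ = (S₀/π) × [bracket] = (1361/π) × 0.968283 = 419.48 W/m².
Ratio Q̄_A / Q̄_B = 296.01 / 419.48 = 0.7057.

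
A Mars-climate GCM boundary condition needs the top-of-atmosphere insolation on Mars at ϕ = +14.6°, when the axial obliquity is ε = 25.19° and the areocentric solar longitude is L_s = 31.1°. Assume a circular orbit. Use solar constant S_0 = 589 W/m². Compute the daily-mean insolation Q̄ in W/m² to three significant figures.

sin δ = sin 25.19° × sin 31.1° = 0.21985, so δ = +12.700°.
cos h₀ = −tan(+14.6°) tan(+12.700°) = -0.0587, h₀ = 1.6295 rad.
Bracket: h₀ sin ϕ sin δ + cos ϕ cos δ sin h₀ = 1.6295×0.25207×0.21985 + 0.96771×0.97553×0.99828 = 0.090303 + 0.942406 = 1.032709.
Q̄ = (S_0/π) × [bracket] = (589/π) × 1.032709 = 193.6 W/m².

Q̄ ≈ 194 W/m²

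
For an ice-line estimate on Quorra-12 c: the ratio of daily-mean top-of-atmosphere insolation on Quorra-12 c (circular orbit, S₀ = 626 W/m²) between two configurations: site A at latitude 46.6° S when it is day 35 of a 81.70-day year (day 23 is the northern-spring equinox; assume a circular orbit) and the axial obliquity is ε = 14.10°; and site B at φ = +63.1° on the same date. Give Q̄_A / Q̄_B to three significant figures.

Q̄_A / Q̄_B ≈ 0.623

— Configuration A (φ=-46.6°):
Solar longitude: λ_s = 360° × (35 − 23)/81.70 = 52.876°.
sin δ = sin 14.10° × sin 52.876° = 0.19424, so δ = +11.200°.
cos H₀ = −tan(-46.6°) tan(+11.200°) = 0.2094, H₀ = 1.3598 rad.
Bracket: H₀ sin φ sin δ + cos φ cos δ sin H₀ = 1.3598×-0.72657×0.19424 + 0.68709×0.98095×0.97783 = -0.191907 + 0.659058 = 0.467151.
Q̄ = (S₀/π) × [bracket] = (626/π) × 0.467151 = 93.085 W/m².
— Configuration B (φ=+63.1°):
cos H₀ = −tan(+63.1°) tan(+11.200°) = -0.3903, H₀ = 1.9718 rad.
Bracket: H₀ sin φ sin δ + cos φ cos δ sin H₀ = 1.9718×0.89180×0.19424 + 0.45243×0.98095×0.92068 = 0.341562 + 0.408608 = 0.750170.
Q̄ = (S₀/π) × [bracket] = (626/π) × 0.750170 = 149.48 W/m².
Ratio Q̄_A / Q̄_B = 93.085 / 149.48 = 0.6227.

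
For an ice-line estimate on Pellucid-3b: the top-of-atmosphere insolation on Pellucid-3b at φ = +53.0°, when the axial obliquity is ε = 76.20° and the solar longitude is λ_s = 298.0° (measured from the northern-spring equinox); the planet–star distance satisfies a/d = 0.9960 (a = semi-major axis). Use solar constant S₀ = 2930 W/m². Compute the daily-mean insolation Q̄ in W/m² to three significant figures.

Solar declination: sin δ = sin ε · sin λ_s = sin 76.20° × sin 298.0° = -0.85746, so δ = -59.033°.
cos H₀ = −tan(+53.0°) tan(-59.033°) = 2.2114 ≥ 1 ⇒ polar night, H₀ = 0 and Q̄ = 0.
Inverse-square distance factor (a/d)² = 0.9960² = 0.992016.

Q̄ ≈ 0.00 W/m²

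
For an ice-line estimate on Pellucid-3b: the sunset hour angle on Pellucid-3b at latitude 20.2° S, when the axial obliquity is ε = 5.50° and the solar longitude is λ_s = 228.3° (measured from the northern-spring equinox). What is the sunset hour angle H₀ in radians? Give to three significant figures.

H₀ = 1.60 rad

Solar declination: sin δ = sin ε · sin λ_s = sin 5.50° × sin 228.3° = -0.07156, so δ = -4.104°.
cos H₀ = −tan φ · tan δ = −tan(-20.2°) × tan(-4.104°) = -0.0264, so H₀ = 1.5972 rad = 91.51°.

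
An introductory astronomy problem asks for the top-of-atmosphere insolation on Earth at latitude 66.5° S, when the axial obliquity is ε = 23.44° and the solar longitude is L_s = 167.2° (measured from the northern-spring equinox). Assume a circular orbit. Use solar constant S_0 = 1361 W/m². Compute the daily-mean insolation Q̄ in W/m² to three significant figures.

Q̄ ≈ 121 W/m²

Solar declination: sin δ = sin ε · sin L_s = sin 23.44° × sin 167.2° = 0.08813, so δ = +5.056°.
cos h₀ = −tan(-66.5°) tan(+5.056°) = 0.2035, h₀ = 1.3659 rad.
Bracket: h₀ sin ϕ sin δ + cos ϕ cos δ sin h₀ = 1.3659×-0.91706×0.08813 + 0.39875×0.99611×0.97908 = -0.110393 + 0.388889 = 0.278496.
Q̄ = (S_0/π) × [bracket] = (1361/π) × 0.278496 = 120.6 W/m².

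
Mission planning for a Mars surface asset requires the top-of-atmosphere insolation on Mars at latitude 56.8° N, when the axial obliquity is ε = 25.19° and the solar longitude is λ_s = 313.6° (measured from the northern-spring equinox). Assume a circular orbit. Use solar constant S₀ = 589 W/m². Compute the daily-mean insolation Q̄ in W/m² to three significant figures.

Q̄ ≈ 33.9 W/m²

Solar declination: sin δ = sin ε · sin λ_s = sin 25.19° × sin 313.6° = -0.30822, so δ = -17.952°.
cos H₀ = −tan(+56.8°) tan(-17.952°) = 0.4951, H₀ = 1.0528 rad.
Bracket: H₀ sin φ sin δ + cos φ cos δ sin H₀ = 1.0528×0.83676×-0.30822 + 0.54756×0.95131×0.86882 = -0.271524 + 0.452568 = 0.181044.
Q̄ = (S₀/π) × [bracket] = (589/π) × 0.181044 = 33.94 W/m².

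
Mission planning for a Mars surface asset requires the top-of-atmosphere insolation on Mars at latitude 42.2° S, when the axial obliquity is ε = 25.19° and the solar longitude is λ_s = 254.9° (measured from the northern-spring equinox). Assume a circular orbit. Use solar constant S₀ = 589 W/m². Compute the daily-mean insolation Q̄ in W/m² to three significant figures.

Solar declination: sin δ = sin ε · sin λ_s = sin 25.19° × sin 254.9° = -0.41093, so δ = -24.263°.
cos H₀ = −tan(-42.2°) tan(-24.263°) = -0.4087, H₀ = 1.9918 rad.
Bracket: H₀ sin φ sin δ + cos φ cos δ sin H₀ = 1.9918×-0.67172×-0.41093 + 0.74080×0.91167×0.91267 = 0.549796 + 0.616385 = 1.166181.
Q̄ = (S₀/π) × [bracket] = (589/π) × 1.166181 = 218.6 W/m².

Q̄ ≈ 219 W/m²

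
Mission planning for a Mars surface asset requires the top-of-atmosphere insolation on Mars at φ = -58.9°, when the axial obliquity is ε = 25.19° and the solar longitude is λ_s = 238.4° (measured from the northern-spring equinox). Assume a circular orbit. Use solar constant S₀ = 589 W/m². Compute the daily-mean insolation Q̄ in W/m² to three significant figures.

Solar declination: sin δ = sin ε · sin λ_s = sin 25.19° × sin 238.4° = -0.36251, so δ = -21.255°.
cos H₀ = −tan(-58.9°) tan(-21.255°) = -0.6448, H₀ = 2.2716 rad.
Bracket: H₀ sin φ sin δ + cos φ cos δ sin H₀ = 2.2716×-0.85627×-0.36251 + 0.51653×0.93198×0.76435 = 0.705119 + 0.367955 = 1.073074.
Q̄ = (S₀/π) × [bracket] = (589/π) × 1.073074 = 201.2 W/m².

Q̄ ≈ 201 W/m²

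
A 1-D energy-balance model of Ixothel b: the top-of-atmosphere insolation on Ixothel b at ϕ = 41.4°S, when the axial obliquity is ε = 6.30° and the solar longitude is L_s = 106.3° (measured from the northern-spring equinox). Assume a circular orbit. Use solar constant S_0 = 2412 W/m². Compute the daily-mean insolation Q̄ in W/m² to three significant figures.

Solar declination: sin δ = sin ε · sin L_s = sin 6.30° × sin 106.3° = 0.10532, so δ = +6.046°.
cos h₀ = −tan(-41.4°) tan(+6.046°) = 0.0934, h₀ = 1.4773 rad.
Bracket: h₀ sin ϕ sin δ + cos ϕ cos δ sin h₀ = 1.4773×-0.66131×0.10532 + 0.75011×0.99444×0.99563 = -0.102893 + 0.742680 = 0.639787.
Q̄ = (S_0/π) × [bracket] = (2412/π) × 0.639787 = 491.2 W/m².

Q̄ ≈ 491 W/m²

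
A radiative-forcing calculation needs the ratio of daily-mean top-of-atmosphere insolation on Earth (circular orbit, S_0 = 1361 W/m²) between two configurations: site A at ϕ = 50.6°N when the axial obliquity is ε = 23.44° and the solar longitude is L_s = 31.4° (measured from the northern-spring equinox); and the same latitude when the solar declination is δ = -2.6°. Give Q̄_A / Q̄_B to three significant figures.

Q̄_A / Q̄_B ≈ 1.54

— Configuration A (ϕ=+50.6°):
Solar declination: sin δ = sin ε · sin L_s = sin 23.44° × sin 31.4° = 0.20725, so δ = +11.961°.
cos h₀ = −tan(+50.6°) tan(+11.961°) = -0.2579, h₀ = 1.8317 rad.
Bracket: h₀ sin ϕ sin δ + cos ϕ cos δ sin h₀ = 1.8317×0.77273×0.20725 + 0.63473×0.97829×0.96617 = 0.293344 + 0.599943 = 0.893287.
Q̄ = (S_0/π) × [bracket] = (1361/π) × 0.893287 = 386.99 W/m².
— Configuration B (ϕ=+50.6°):
cos h₀ = −tan(+50.6°) tan(-2.600°) = 0.0553, h₀ = 1.5155 rad.
Bracket: h₀ sin ϕ sin δ + cos ϕ cos δ sin h₀ = 1.5155×0.77273×-0.04536 + 0.63473×0.99897×0.99847 = -0.053120 + 0.633106 = 0.579986.
Q̄ = (S_0/π) × [bracket] = (1361/π) × 0.579986 = 251.26 W/m².
Ratio Q̄_A / Q̄_B = 386.99 / 251.26 = 1.540.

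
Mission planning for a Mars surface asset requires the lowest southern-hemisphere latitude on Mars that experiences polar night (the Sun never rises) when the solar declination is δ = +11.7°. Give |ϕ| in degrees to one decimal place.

Polar night requires cos h₀ = −tan ϕ tan δ ≥ 1, i.e. tan ϕ tan δ ≤ −1.
The boundary is |tan ϕ| · |tan δ| = 1, so |ϕ| = 90° − |δ| = 90° − 11.7° = 78.3° in the southern hemisphere.

|ϕ| = 78.3°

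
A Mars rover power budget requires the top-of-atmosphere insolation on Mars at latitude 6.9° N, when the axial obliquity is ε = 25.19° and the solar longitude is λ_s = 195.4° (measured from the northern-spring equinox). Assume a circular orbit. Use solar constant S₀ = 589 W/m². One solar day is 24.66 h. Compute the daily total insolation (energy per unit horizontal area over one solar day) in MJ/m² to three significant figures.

16.1 MJ/m²

Solar declination: sin δ = sin ε · sin λ_s = sin 25.19° × sin 195.4° = -0.11303, so δ = -6.490°.
cos H₀ = −tan(+6.9°) tan(-6.490°) = 0.0138, H₀ = 1.5570 rad.
Bracket: H₀ sin φ sin δ + cos φ cos δ sin H₀ = 1.5570×0.12014×-0.11303 + 0.99276×0.99359×0.99991 = -0.021143 + 0.986308 = 0.965165.
Q̄ = (S₀/π) × [bracket] = (589/π) × 0.965165 = 180.95 W/m².
Daily total = Q̄ × 24.66 h × 3600 s/h = 180.95 × 24.66 × 3600 / 10⁶ = 16.06 MJ/m².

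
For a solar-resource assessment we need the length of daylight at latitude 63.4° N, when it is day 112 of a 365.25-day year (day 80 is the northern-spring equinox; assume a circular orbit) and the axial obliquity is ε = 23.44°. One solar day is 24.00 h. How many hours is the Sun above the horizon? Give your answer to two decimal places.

15.35 h

Solar longitude: λ_s = 360° × (112 − 80)/365.25 = 31.540°.
sin δ = sin 23.44° × sin 31.540° = 0.20808, so δ = +12.010°.
cos H₀ = −tan φ · tan δ = −tan(+63.4°) × tan(+12.010°) = -0.4248, so H₀ = 2.0096 rad = 115.14°.
Daylight = 2H₀/(2π) × 24.00 h = (2.0096/π) × 24.00 = 15.35 h.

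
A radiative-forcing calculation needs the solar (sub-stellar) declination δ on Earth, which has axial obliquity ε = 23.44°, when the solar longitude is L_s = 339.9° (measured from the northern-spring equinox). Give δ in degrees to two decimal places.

δ = -7.86°

sin δ = sin ε · sin L_s = sin 23.44° × sin 339.9° = -0.136704.
δ = arcsin(-0.136704) = -7.86°.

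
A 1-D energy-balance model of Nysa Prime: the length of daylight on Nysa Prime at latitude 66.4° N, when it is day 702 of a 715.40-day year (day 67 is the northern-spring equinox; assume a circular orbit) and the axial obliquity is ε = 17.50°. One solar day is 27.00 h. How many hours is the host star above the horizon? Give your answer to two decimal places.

Solar longitude: λ_s = 360° × (702 − 67)/715.40 = 319.542°.
sin δ = sin 17.50° × sin 319.542° = -0.19513, so δ = -11.252°.
cos H₀ = −tan φ · tan δ = −tan(+66.4°) × tan(-11.252°) = 0.4554, so H₀ = 1.0980 rad = 62.91°.
Daylight = 2H₀/(2π) × 27.00 h = (1.0980/π) × 27.00 = 9.44 h.

9.44 h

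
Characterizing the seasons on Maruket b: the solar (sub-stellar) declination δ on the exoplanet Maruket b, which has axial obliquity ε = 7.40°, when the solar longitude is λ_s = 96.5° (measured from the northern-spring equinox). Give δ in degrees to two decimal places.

sin δ = sin ε · sin λ_s = sin 7.40° × sin 96.5° = 0.127968.
δ = arcsin(0.127968) = +7.35°.

δ = +7.35°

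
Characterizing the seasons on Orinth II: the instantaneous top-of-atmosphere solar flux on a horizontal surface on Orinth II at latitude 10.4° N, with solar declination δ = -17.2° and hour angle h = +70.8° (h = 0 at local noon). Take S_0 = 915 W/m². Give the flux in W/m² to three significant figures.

cos θ_z = sin ϕ sin δ + cos ϕ cos δ cos h = -0.053381 + 0.308998 = 0.255617.
Flux = S_0 · cos θ_z = 915 × 0.255617 = 233.9 W/m².

234 W/m²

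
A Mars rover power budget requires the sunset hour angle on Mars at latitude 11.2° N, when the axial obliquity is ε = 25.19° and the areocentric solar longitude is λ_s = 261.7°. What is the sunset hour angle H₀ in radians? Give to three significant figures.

H₀ = 1.48 rad

sin δ = sin 25.19° × sin 261.7° = -0.42116, so δ = -24.908°.
cos H₀ = −tan φ · tan δ = −tan(+11.2°) × tan(-24.908°) = 0.0919, so H₀ = 1.4787 rad = 84.72°.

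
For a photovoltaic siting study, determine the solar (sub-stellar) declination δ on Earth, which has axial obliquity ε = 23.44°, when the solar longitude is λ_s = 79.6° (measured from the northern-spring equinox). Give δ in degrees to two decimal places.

sin δ = sin ε · sin λ_s = sin 23.44° × sin 79.6° = 0.391253.
δ = arcsin(0.391253) = +23.03°.

δ = +23.03°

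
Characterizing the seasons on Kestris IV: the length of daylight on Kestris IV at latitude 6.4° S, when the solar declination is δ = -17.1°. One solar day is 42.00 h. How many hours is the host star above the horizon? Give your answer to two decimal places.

cos h₀ = −tan ϕ · tan δ = −tan(-6.4°) × tan(-17.100°) = -0.0345, so h₀ = 1.6053 rad = 91.98°.
Daylight = 2h₀/(2π) × 42.00 h = (1.6053/π) × 42.00 = 21.46 h.

21.46 h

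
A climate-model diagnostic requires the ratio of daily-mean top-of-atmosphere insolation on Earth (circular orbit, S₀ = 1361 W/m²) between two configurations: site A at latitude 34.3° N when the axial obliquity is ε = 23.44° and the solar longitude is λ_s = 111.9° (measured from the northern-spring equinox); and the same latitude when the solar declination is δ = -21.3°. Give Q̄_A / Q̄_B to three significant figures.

— Configuration A (φ=+34.3°):
Solar declination: sin δ = sin ε · sin λ_s = sin 23.44° × sin 111.9° = 0.36908, so δ = +21.659°.
cos H₀ = −tan(+34.3°) tan(+21.659°) = -0.2709, H₀ = 1.8451 rad.
Bracket: H₀ sin φ sin δ + cos φ cos δ sin H₀ = 1.8451×0.56353×0.36908 + 0.82610×0.92940×0.96261 = 0.383758 + 0.739070 = 1.122828.
Q̄ = (S₀/π) × [bracket] = (1361/π) × 1.122828 = 486.43 W/m².
— Configuration B (φ=+34.3°):
cos H₀ = −tan(+34.3°) tan(-21.300°) = 0.2660, H₀ = 1.3016 rad.
Bracket: H₀ sin φ sin δ + cos φ cos δ sin H₀ = 1.3016×0.56353×-0.36325 + 0.82610×0.93169×0.96398 = -0.266440 + 0.741946 = 0.475506.
Q̄ = (S₀/π) × [bracket] = (1361/π) × 0.475506 = 206.00 W/m².
Ratio Q̄_A / Q̄_B = 486.43 / 206.00 = 2.361.

Q̄_A / Q̄_B ≈ 2.36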